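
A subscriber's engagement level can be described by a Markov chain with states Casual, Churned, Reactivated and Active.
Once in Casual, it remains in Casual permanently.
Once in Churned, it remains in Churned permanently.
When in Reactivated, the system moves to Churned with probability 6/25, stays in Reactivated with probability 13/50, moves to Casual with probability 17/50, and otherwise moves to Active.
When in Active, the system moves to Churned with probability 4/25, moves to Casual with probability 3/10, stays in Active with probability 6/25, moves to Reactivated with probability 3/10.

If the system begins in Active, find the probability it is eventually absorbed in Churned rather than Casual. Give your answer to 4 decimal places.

Let h(s) be the probability of absorption at Churned starting from transient state s. Then h(Churned) = 1 and h(Casual) = 0. By first-step analysis:
h(Reactivated) = 0.34·0 + 0.24·1 + 0.26·h(Reactivated) + 0.16·h(Active)
h(Active) = 0.3·0 + 0.16·1 + 0.3·h(Reactivated) + 0.24·h(Active)
Solving: h(Reactivated) = 0.4044, h(Active) = 0.3701.
Starting from Active, the probability is 0.3701.

0.3701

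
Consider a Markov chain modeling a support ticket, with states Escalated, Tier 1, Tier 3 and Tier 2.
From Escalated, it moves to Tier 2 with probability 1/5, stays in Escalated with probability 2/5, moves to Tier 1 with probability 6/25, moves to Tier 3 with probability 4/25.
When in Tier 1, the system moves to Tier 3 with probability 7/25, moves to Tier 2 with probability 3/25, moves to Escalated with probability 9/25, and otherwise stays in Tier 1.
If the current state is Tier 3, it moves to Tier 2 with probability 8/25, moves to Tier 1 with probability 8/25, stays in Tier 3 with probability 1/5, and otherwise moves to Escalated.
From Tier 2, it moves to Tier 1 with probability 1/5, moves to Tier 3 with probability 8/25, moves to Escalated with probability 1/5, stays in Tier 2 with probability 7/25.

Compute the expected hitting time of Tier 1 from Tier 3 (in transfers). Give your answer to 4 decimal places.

Let t(s) be the expected number of transfers to first reach Tier 1 from state s, with t(Tier 1) = 0. Conditioning on the first transfer:
t(Escalated) = 1 + 0.4·t(Escalated) + 0.16·t(Tier 3) + 0.2·t(Tier 2)
t(Tier 3) = 1 + 0.16·t(Escalated) + 0.2·t(Tier 3) + 0.32·t(Tier 2)
t(Tier 2) = 1 + 0.2·t(Escalated) + 0.32·t(Tier 3) + 0.28·t(Tier 2)
Solving: t(Escalated) = 4.0516, t(Tier 3) = 3.7290, t(Tier 2) = 4.1717.
Expected transfers from Tier 3 to Tier 1: 3.7290.

3.7290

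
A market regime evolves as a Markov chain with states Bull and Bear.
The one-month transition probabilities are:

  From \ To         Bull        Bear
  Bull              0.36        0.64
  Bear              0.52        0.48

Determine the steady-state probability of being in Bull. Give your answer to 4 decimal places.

0.4483

Let the stationary distribution be π with π = πP and π_1 + π_2 = 1.
π_1 = 0.36·π_1 + 0.52·π_2
Solving with the normalization constraint gives π = (0.4483, 0.5517).
So the stationary probability of Bull is 0.4483.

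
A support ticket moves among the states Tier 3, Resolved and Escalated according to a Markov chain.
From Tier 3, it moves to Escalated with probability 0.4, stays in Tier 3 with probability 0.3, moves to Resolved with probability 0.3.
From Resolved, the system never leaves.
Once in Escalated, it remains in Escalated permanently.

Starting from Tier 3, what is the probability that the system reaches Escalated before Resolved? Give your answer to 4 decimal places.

Let h(s) be the probability of absorption at Escalated starting from transient state s. Then h(Escalated) = 1 and h(Resolved) = 0. By first-step analysis:
h(Tier 3) = 0.3·h(Tier 3) + 0.3·0 + 0.4·1
Solving: h(Tier 3) = 0.5714.
Starting from Tier 3, the probability is 0.5714.

0.5714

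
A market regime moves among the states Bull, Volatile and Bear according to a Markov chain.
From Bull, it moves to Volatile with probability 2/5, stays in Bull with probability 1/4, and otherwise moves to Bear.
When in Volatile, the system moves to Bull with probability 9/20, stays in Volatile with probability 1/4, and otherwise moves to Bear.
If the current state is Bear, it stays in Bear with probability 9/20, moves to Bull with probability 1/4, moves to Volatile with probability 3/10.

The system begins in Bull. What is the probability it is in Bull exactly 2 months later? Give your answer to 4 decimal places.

0.3300

Sum over the intermediate state after 1 month:
P = P(Bull→Bull)·P(Bull→Bull) + P(Bull→Volatile)·P(Volatile→Bull) + P(Bull→Bear)·P(Bear→Bull)
  = 0.25×0.25 + 0.4×0.45 + 0.35×0.25
  = 0.0625 + 0.1800 + 0.0875 = 0.3300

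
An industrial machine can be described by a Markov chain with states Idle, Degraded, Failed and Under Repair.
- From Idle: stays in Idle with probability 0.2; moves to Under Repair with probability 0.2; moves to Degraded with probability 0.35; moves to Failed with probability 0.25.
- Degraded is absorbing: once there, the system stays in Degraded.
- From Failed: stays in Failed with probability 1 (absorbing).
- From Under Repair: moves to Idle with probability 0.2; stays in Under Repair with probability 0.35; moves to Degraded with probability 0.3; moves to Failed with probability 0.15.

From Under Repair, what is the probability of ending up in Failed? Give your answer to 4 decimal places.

0.3542

Let h(s) be the probability of absorption at Failed starting from transient state s. Then h(Failed) = 1 and h(Degraded) = 0. By first-step analysis:
h(Idle) = 0.2·h(Idle) + 0.35·0 + 0.25·1 + 0.2·h(Under Repair)
h(Under Repair) = 0.2·h(Idle) + 0.3·0 + 0.15·1 + 0.35·h(Under Repair)
Solving: h(Idle) = 0.4010, h(Under Repair) = 0.3542.
Starting from Under Repair, the probability is 0.3542.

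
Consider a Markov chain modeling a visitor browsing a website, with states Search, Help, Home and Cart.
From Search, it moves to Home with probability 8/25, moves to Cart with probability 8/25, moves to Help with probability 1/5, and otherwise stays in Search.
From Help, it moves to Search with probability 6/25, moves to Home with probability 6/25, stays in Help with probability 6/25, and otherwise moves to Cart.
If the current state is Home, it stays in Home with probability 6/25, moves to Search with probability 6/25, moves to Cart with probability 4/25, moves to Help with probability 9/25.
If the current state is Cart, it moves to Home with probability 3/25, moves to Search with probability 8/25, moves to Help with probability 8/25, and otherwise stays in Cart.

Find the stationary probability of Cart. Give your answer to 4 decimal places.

Let the stationary distribution be π with π = πP and π_1 + π_2 + π_3 + π_4 = 1.
π_1 = 0.16·π_1 + 0.24·π_2 + 0.24·π_3 + 0.32·π_4
π_2 = 0.2·π_1 + 0.24·π_2 + 0.36·π_3 + 0.32·π_4
π_3 = 0.32·π_1 + 0.24·π_2 + 0.24·π_3 + 0.12·π_4
Solving with the normalization constraint gives π = (0.2409, 0.2780, 0.2290, 0.2521).
So the stationary probability of Cart is 0.2521.

0.2521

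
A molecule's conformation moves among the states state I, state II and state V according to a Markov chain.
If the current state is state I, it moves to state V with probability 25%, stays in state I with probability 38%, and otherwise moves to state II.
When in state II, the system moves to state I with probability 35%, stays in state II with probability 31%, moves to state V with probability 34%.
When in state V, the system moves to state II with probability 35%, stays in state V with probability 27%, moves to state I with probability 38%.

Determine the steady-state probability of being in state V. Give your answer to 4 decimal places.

0.2867

Let the stationary distribution be π with π = πP and π_1 + π_2 + π_3 = 1.
π_1 = 0.38·π_1 + 0.35·π_2 + 0.38·π_3
π_2 = 0.37·π_1 + 0.31·π_2 + 0.35·π_3
Solving with the normalization constraint gives π = (0.3697, 0.3436, 0.2867).
So the stationary probability of state V is 0.2867.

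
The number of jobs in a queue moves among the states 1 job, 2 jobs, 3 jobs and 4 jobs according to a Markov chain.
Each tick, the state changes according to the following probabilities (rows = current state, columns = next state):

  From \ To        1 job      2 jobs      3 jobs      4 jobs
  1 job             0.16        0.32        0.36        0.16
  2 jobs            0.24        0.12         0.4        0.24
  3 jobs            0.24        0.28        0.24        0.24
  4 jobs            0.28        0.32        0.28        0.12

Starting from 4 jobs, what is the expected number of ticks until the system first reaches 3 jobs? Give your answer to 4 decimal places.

Let t(s) be the expected number of ticks to first reach 3 jobs from state s, with t(3 jobs) = 0. Conditioning on the first tick:
t(1 job) = 1 + 0.16·t(1 job) + 0.32·t(2 jobs) + 0.16·t(4 jobs)
t(2 jobs) = 1 + 0.24·t(1 job) + 0.12·t(2 jobs) + 0.24·t(4 jobs)
t(4 jobs) = 1 + 0.28·t(1 job) + 0.32·t(2 jobs) + 0.12·t(4 jobs)
Solving: t(1 job) = 2.8033, t(2 jobs) = 2.7243, t(4 jobs) = 3.0190.
Expected ticks from 4 jobs to 3 jobs: 3.0190.

3.0190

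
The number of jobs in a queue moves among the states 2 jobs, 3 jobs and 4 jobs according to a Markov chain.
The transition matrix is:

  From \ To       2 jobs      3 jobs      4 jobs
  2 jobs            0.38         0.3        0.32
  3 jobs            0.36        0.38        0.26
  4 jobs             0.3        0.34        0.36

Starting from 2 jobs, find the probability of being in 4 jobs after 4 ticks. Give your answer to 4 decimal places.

0.3121

Propagate the distribution vector 4 ticks from 2 jobs.
After 0 ticks: (1.0000, 0.0000, 0.0000)
After 1 tick: (0.3800, 0.3000, 0.3200)
After 2 ticks: (0.3484, 0.3368, 0.3148)
After 3 ticks: (0.3481, 0.3395, 0.3124)
After 4 ticks: (0.3482, 0.3397, 0.3121)
P(in 4 jobs after 4 ticks) = 0.3121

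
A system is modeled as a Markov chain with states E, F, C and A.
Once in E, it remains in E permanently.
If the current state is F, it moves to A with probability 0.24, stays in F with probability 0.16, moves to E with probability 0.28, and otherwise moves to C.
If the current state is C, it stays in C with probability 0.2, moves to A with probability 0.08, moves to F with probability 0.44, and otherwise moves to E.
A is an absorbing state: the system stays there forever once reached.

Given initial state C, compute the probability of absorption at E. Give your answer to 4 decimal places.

Let h(s) be the probability of absorption at E starting from transient state s. Then h(E) = 1 and h(A) = 0. By first-step analysis:
h(F) = 0.28·1 + 0.16·h(F) + 0.32·h(C) + 0.24·0
h(C) = 0.28·1 + 0.44·h(F) + 0.2·h(C) + 0.08·0
Solving: h(F) = 0.5904, h(C) = 0.6747.
Starting from C, the probability is 0.6747.

0.6747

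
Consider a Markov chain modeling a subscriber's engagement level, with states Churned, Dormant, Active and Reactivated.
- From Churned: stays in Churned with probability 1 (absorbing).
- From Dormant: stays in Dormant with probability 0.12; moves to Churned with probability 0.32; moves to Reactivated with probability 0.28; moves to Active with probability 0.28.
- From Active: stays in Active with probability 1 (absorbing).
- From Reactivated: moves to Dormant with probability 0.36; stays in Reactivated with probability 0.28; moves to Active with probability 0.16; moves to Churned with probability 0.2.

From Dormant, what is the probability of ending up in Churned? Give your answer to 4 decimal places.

Let h(s) be the probability of absorption at Churned starting from transient state s. Then h(Churned) = 1 and h(Active) = 0. By first-step analysis:
h(Dormant) = 0.32·1 + 0.12·h(Dormant) + 0.28·0 + 0.28·h(Reactivated)
h(Reactivated) = 0.2·1 + 0.36·h(Dormant) + 0.16·0 + 0.28·h(Reactivated)
Solving: h(Dormant) = 0.5375, h(Reactivated) = 0.5465.
Starting from Dormant, the probability is 0.5375.

0.5375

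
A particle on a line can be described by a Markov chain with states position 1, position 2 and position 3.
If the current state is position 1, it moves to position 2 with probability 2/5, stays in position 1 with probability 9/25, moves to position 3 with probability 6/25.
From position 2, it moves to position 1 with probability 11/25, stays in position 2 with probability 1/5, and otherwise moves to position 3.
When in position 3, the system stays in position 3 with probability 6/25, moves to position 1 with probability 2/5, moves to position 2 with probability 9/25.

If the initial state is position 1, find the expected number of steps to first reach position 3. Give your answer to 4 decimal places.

3.5714

Let t(s) be the expected number of steps to first reach position 3 from state s, with t(position 3) = 0. Conditioning on the first step:
t(position 1) = 1 + 0.36·t(position 1) + 0.4·t(position 2)
t(position 2) = 1 + 0.44·t(position 1) + 0.2·t(position 2)
Solving: t(position 1) = 3.5714, t(position 2) = 3.2143.
Expected steps from position 1 to position 3: 3.5714.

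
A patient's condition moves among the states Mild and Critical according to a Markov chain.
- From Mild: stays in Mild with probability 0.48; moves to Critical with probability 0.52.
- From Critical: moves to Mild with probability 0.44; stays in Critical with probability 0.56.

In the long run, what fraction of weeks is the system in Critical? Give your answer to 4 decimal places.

Let the stationary distribution be π with π = πP and π_1 + π_2 = 1.
π_1 = 0.48·π_1 + 0.44·π_2
Solving with the normalization constraint gives π = (0.4583, 0.5417).
So the stationary probability of Critical is 0.5417.

0.5417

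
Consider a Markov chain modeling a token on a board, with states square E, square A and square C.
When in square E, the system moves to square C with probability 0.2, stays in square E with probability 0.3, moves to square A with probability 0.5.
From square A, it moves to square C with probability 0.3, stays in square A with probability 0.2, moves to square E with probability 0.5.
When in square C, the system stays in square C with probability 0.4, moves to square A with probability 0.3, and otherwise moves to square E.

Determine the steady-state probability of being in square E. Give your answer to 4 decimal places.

0.3679

Let the stationary distribution be π with π = πP and π_1 + π_2 + π_3 = 1.
π_1 = 0.3·π_1 + 0.5·π_2 + 0.3·π_3
π_2 = 0.5·π_1 + 0.2·π_2 + 0.3·π_3
Solving with the normalization constraint gives π = (0.3679, 0.3396, 0.2925).
So the stationary probability of square E is 0.3679.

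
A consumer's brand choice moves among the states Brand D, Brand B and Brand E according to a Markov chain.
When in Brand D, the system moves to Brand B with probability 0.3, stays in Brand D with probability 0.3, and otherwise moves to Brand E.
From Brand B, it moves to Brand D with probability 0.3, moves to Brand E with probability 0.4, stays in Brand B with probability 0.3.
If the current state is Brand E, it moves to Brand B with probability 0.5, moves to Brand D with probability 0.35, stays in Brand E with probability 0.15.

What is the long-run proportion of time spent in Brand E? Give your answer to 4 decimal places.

0.3200

Let the stationary distribution be π with π = πP and π_1 + π_2 + π_3 = 1.
π_1 = 0.3·π_1 + 0.3·π_2 + 0.35·π_3
π_2 = 0.3·π_1 + 0.3·π_2 + 0.5·π_3
Solving with the normalization constraint gives π = (0.3160, 0.3640, 0.3200).
So the stationary probability of Brand E is 0.3200.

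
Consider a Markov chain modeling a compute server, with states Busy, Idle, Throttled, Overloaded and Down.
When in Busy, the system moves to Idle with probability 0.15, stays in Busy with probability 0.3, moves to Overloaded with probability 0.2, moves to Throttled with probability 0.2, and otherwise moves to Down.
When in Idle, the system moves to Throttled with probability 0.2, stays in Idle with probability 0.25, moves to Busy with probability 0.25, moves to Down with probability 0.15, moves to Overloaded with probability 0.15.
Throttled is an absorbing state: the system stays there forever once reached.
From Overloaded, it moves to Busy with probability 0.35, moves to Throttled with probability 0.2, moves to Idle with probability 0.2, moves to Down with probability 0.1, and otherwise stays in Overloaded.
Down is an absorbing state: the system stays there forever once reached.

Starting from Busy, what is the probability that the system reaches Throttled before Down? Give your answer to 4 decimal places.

0.5867

Let h(s) be the probability of absorption at Throttled starting from transient state s. Then h(Throttled) = 1 and h(Down) = 0. By first-step analysis:
h(Busy) = 0.3·h(Busy) + 0.15·h(Idle) + 0.2·1 + 0.2·h(Overloaded) + 0.15·0
h(Idle) = 0.25·h(Busy) + 0.25·h(Idle) + 0.2·1 + 0.15·h(Overloaded) + 0.15·0
h(Overloaded) = 0.35·h(Busy) + 0.2·h(Idle) + 0.2·1 + 0.15·h(Overloaded) + 0.1·0
Solving: h(Busy) = 0.5867, h(Idle) = 0.5851, h(Overloaded) = 0.6146.
Starting from Busy, the probability is 0.5867.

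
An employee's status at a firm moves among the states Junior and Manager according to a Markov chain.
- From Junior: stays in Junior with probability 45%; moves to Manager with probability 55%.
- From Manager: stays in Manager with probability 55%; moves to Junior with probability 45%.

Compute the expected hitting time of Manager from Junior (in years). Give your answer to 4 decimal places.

1.8182

Let t(s) be the expected number of years to first reach Manager from state s, with t(Manager) = 0. Conditioning on the first year:
t(Junior) = 1 + 0.45·t(Junior)
Solving: t(Junior) = 1.8182.
Expected years from Junior to Manager: 1.8182.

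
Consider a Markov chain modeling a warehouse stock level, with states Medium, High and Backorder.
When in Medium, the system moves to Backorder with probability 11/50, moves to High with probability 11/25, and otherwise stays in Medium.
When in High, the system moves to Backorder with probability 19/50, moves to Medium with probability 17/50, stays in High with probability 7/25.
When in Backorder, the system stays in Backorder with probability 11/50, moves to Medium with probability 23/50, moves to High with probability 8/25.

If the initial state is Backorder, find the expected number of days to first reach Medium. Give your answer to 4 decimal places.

Let t(s) be the expected number of days to first reach Medium from state s, with t(Medium) = 0. Conditioning on the first day:
t(High) = 1 + 0.28·t(High) + 0.38·t(Backorder)
t(Backorder) = 1 + 0.32·t(High) + 0.22·t(Backorder)
Solving: t(High) = 2.6364, t(Backorder) = 2.3636.
Expected days from Backorder to Medium: 2.3636.

2.3636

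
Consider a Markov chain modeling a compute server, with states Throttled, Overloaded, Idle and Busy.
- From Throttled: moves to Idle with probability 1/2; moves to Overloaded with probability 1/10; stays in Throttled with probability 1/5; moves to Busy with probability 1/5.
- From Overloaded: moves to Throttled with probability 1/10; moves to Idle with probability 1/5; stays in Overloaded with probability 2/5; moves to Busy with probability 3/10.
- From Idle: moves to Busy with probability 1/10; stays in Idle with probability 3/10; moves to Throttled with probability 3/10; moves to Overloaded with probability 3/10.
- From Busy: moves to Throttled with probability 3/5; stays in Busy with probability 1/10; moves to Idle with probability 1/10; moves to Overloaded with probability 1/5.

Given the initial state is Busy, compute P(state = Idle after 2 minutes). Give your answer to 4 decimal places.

Propagate the distribution vector 2 minutes from Busy.
After 0 minutes: (0.0000, 0.0000, 0.0000, 1.0000)
After 1 minute: (0.6000, 0.2000, 0.1000, 0.1000)
After 2 minutes: (0.2300, 0.1900, 0.3800, 0.2000)
P(in Idle after 2 minutes) = 0.3800

0.3800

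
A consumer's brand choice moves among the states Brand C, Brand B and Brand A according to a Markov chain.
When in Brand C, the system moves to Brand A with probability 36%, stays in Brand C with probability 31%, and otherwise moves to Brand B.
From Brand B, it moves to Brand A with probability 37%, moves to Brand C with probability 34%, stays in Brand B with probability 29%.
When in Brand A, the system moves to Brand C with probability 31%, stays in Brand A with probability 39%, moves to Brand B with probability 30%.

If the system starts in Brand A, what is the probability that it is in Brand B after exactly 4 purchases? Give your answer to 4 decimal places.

Propagate the distribution vector 4 purchases from Brand A.
After 0 purchases: (0.0000, 0.0000, 1.0000)
After 1 purchase: (0.3100, 0.3000, 0.3900)
After 2 purchases: (0.3190, 0.3063, 0.3747)
After 3 purchases: (0.3192, 0.3065, 0.3743)
After 4 purchases: (0.3192, 0.3065, 0.3743)
P(in Brand B after 4 purchases) = 0.3065

0.3065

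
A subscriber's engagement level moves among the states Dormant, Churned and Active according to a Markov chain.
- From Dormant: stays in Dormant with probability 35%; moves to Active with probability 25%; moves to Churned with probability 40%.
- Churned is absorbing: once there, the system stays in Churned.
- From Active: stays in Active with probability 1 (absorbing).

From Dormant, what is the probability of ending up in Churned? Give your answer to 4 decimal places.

0.6154

Let h(s) be the probability of absorption at Churned starting from transient state s. Then h(Churned) = 1 and h(Active) = 0. By first-step analysis:
h(Dormant) = 0.35·h(Dormant) + 0.4·1 + 0.25·0
Solving: h(Dormant) = 0.6154.
Starting from Dormant, the probability is 0.6154.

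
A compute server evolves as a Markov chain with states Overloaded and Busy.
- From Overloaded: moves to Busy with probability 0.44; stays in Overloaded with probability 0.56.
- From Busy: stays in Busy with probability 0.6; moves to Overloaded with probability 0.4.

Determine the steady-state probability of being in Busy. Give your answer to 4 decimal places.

Let the stationary distribution be π with π = πP and π_1 + π_2 = 1.
π_1 = 0.56·π_1 + 0.4·π_2
Solving with the normalization constraint gives π = (0.4762, 0.5238).
So the stationary probability of Busy is 0.5238.

0.5238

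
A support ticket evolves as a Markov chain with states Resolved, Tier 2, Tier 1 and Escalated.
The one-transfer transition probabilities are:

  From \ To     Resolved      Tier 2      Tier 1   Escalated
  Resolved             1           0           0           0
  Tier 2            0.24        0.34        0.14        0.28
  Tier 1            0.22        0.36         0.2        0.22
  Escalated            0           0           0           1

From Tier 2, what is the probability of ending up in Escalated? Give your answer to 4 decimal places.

Let h(s) be the probability of absorption at Escalated starting from transient state s. Then h(Escalated) = 1 and h(Resolved) = 0. By first-step analysis:
h(Tier 2) = 0.24·0 + 0.34·h(Tier 2) + 0.14·h(Tier 1) + 0.28·1
h(Tier 1) = 0.22·0 + 0.36·h(Tier 2) + 0.2·h(Tier 1) + 0.22·1
Solving: h(Tier 2) = 0.5335, h(Tier 1) = 0.5151.
Starting from Tier 2, the probability is 0.5335.

0.5335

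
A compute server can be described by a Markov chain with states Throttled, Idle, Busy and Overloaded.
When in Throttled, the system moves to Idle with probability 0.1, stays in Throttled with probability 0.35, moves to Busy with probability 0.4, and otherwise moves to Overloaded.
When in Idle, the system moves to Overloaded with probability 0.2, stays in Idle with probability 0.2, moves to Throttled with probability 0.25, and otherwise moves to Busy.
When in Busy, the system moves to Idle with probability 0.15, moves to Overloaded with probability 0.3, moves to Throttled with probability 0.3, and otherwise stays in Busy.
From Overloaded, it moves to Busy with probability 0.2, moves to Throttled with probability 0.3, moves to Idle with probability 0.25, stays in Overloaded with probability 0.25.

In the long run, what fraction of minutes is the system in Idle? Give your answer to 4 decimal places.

0.1655

Let the stationary distribution be π with π = πP and π_1 + π_2 + π_3 + π_4 = 1.
π_1 = 0.35·π_1 + 0.25·π_2 + 0.3·π_3 + 0.3·π_4
π_2 = 0.1·π_1 + 0.2·π_2 + 0.15·π_3 + 0.25·π_4
π_3 = 0.4·π_1 + 0.35·π_2 + 0.25·π_3 + 0.2·π_4
Solving with the normalization constraint gives π = (0.3071, 0.1655, 0.3013, 0.2261).
So the stationary probability of Idle is 0.1655.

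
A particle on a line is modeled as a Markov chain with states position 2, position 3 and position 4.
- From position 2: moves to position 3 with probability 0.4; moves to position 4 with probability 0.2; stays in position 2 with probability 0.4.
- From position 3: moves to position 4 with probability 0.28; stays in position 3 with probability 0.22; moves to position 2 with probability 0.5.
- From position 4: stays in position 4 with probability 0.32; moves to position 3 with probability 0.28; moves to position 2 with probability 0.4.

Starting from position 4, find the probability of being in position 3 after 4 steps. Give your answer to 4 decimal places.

Propagate the distribution vector 4 steps from position 4.
After 0 steps: (0.0000, 0.0000, 1.0000)
After 1 step: (0.4000, 0.2800, 0.3200)
After 2 steps: (0.4280, 0.3112, 0.2608)
After 3 steps: (0.4311, 0.3127, 0.2562)
After 4 steps: (0.4313, 0.3130, 0.2558)
P(in position 3 after 4 steps) = 0.3130

0.3130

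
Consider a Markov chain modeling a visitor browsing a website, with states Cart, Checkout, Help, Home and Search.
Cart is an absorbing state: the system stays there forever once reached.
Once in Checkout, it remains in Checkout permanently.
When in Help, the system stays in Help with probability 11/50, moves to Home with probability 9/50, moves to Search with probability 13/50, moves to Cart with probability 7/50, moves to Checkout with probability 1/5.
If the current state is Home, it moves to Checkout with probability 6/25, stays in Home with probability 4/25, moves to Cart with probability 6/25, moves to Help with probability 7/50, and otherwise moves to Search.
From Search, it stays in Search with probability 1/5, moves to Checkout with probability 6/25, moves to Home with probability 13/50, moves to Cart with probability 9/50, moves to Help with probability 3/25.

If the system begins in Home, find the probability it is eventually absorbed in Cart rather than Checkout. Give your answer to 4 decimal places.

Let h(s) be the probability of absorption at Cart starting from transient state s. Then h(Cart) = 1 and h(Checkout) = 0. By first-step analysis:
h(Help) = 0.14·1 + 0.2·0 + 0.22·h(Help) + 0.18·h(Home) + 0.26·h(Search)
h(Home) = 0.24·1 + 0.24·0 + 0.14·h(Help) + 0.16·h(Home) + 0.22·h(Search)
h(Search) = 0.18·1 + 0.24·0 + 0.12·h(Help) + 0.26·h(Home) + 0.2·h(Search)
Solving: h(Help) = 0.4375, h(Home) = 0.4752, h(Search) = 0.4451.
Starting from Home, the probability is 0.4752.

0.4752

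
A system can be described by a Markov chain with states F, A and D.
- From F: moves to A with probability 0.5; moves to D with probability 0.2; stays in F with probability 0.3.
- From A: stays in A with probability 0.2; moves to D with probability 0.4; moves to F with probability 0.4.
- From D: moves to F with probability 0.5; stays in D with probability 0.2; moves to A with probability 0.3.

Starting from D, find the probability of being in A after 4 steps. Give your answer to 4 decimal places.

0.3441

Propagate the distribution vector 4 steps from D.
After 0 steps: (0.0000, 0.0000, 1.0000)
After 1 step: (0.5000, 0.3000, 0.2000)
After 2 steps: (0.3700, 0.3700, 0.2600)
After 3 steps: (0.3890, 0.3370, 0.2740)
After 4 steps: (0.3885, 0.3441, 0.2674)
P(in A after 4 steps) = 0.3441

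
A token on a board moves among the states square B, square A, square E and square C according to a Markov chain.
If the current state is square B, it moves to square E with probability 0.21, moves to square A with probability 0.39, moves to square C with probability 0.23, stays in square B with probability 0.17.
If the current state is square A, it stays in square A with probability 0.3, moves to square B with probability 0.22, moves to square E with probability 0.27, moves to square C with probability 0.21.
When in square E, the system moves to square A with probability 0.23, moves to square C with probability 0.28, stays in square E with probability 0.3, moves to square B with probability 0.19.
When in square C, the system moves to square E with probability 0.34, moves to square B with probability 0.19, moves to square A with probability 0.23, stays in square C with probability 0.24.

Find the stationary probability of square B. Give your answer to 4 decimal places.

0.1945

Let the stationary distribution be π with π = πP and π_1 + π_2 + π_3 + π_4 = 1.
π_1 = 0.17·π_1 + 0.22·π_2 + 0.19·π_3 + 0.19·π_4
π_2 = 0.39·π_1 + 0.3·π_2 + 0.23·π_3 + 0.23·π_4
π_3 = 0.21·π_1 + 0.27·π_2 + 0.3·π_3 + 0.34·π_4
Solving with the normalization constraint gives π = (0.1945, 0.2808, 0.2837, 0.2410).
So the stationary probability of square B is 0.1945.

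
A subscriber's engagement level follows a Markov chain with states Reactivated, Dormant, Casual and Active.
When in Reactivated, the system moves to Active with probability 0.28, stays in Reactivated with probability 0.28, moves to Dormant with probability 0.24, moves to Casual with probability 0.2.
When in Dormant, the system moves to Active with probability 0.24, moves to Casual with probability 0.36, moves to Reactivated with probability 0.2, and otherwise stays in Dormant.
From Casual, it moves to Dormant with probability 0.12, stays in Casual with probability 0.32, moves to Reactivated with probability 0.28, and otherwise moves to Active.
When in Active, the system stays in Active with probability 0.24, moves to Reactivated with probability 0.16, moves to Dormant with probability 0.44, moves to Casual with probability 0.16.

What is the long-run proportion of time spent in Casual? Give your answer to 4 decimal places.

0.2610

Let the stationary distribution be π with π = πP and π_1 + π_2 + π_3 + π_4 = 1.
π_1 = 0.28·π_1 + 0.2·π_2 + 0.28·π_3 + 0.16·π_4
π_2 = 0.24·π_1 + 0.2·π_2 + 0.12·π_3 + 0.44·π_4
π_3 = 0.2·π_1 + 0.36·π_2 + 0.32·π_3 + 0.16·π_4
Solving with the normalization constraint gives π = (0.2288, 0.2506, 0.2610, 0.2596).
So the stationary probability of Casual is 0.2610.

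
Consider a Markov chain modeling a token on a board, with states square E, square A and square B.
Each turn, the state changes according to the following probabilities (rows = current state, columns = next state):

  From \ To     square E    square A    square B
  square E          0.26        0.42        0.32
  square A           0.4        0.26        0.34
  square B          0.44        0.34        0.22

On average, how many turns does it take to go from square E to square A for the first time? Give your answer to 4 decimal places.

2.5206

Let t(s) be the expected number of turns to first reach square A from state s, with t(square A) = 0. Conditioning on the first turn:
t(square E) = 1 + 0.26·t(square E) + 0.32·t(square B)
t(square B) = 1 + 0.44·t(square E) + 0.22·t(square B)
Solving: t(square E) = 2.5206, t(square B) = 2.7039.
Expected turns from square E to square A: 2.5206.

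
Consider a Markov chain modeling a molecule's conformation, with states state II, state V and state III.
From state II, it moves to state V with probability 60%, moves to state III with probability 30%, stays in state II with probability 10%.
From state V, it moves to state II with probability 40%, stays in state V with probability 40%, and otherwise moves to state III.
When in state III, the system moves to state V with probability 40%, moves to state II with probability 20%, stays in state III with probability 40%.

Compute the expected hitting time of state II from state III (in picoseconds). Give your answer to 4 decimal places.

3.5714

Let t(s) be the expected number of picoseconds to first reach state II from state s, with t(state II) = 0. Conditioning on the first picosecond:
t(state V) = 1 + 0.4·t(state V) + 0.2·t(state III)
t(state III) = 1 + 0.4·t(state V) + 0.4·t(state III)
Solving: t(state V) = 2.8571, t(state III) = 3.5714.
Expected picoseconds from state III to state II: 3.5714.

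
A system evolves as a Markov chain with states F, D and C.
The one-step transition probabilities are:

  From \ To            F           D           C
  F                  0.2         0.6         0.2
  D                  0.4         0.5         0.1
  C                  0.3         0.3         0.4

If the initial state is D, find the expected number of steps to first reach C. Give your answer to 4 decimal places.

Let t(s) be the expected number of steps to first reach C from state s, with t(C) = 0. Conditioning on the first step:
t(F) = 1 + 0.2·t(F) + 0.6·t(D)
t(D) = 1 + 0.4·t(F) + 0.5·t(D)
Solving: t(F) = 6.8750, t(D) = 7.5000.
Expected steps from D to C: 7.5000.

7.5000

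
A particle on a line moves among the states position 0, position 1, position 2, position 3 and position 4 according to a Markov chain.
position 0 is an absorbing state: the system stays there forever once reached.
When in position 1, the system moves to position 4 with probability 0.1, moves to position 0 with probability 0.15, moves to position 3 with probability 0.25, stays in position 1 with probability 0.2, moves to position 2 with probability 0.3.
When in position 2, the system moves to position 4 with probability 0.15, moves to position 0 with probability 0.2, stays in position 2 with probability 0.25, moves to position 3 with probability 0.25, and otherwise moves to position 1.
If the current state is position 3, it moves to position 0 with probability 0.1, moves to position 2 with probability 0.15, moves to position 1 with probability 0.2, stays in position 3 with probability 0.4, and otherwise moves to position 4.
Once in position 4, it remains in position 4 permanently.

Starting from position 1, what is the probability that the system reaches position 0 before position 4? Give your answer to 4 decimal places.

0.5375

Let h(s) be the probability of absorption at position 0 starting from transient state s. Then h(position 0) = 1 and h(position 4) = 0. By first-step analysis:
h(position 1) = 0.15·1 + 0.2·h(position 1) + 0.3·h(position 2) + 0.25·h(position 3) + 0.1·0
h(position 2) = 0.2·1 + 0.15·h(position 1) + 0.25·h(position 2) + 0.25·h(position 3) + 0.15·0
h(position 3) = 0.1·1 + 0.2·h(position 1) + 0.15·h(position 2) + 0.4·h(position 3) + 0.15·0
Solving: h(position 1) = 0.5375, h(position 2) = 0.5339, h(position 3) = 0.4793.
Starting from position 1, the probability is 0.5375.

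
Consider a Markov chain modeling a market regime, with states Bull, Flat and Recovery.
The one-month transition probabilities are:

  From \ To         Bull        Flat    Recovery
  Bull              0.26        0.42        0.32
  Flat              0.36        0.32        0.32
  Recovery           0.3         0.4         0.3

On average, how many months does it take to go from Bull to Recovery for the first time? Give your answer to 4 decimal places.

3.1250

Let t(s) be the expected number of months to first reach Recovery from state s, with t(Recovery) = 0. Conditioning on the first month:
t(Bull) = 1 + 0.26·t(Bull) + 0.42·t(Flat)
t(Flat) = 1 + 0.36·t(Bull) + 0.32·t(Flat)
Solving: t(Bull) = 3.1250, t(Flat) = 3.1250.
Expected months from Bull to Recovery: 3.1250.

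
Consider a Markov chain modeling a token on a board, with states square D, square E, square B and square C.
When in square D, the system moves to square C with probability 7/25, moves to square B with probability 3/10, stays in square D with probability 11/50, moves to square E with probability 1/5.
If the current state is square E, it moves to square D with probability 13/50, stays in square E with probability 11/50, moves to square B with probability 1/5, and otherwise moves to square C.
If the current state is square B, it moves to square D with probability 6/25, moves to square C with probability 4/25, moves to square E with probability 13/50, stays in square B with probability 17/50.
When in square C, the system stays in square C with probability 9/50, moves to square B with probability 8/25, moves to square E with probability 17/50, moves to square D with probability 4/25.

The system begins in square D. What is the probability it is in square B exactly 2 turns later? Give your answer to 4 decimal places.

0.2976

Propagate the distribution vector 2 turns from square D.
After 0 turns: (1.0000, 0.0000, 0.0000, 0.0000)
After 1 turn: (0.2200, 0.2000, 0.3000, 0.2800)
After 2 turns: (0.2172, 0.2612, 0.2976, 0.2240)
P(in square B after 2 turns) = 0.2976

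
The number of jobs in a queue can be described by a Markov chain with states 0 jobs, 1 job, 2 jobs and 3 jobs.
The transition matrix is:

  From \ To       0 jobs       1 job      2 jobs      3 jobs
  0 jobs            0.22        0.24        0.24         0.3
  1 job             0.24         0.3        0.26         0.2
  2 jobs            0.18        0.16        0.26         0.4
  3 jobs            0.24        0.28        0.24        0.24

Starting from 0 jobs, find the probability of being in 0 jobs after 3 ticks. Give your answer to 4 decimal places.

Propagate the distribution vector 3 ticks from 0 jobs.
After 0 ticks: (1.0000, 0.0000, 0.0000, 0.0000)
After 1 tick: (0.2200, 0.2400, 0.2400, 0.3000)
After 2 ticks: (0.2212, 0.2472, 0.2496, 0.2820)
After 3 ticks: (0.2206, 0.2461, 0.2499, 0.2833)
P(in 0 jobs after 3 ticks) = 0.2206

0.2206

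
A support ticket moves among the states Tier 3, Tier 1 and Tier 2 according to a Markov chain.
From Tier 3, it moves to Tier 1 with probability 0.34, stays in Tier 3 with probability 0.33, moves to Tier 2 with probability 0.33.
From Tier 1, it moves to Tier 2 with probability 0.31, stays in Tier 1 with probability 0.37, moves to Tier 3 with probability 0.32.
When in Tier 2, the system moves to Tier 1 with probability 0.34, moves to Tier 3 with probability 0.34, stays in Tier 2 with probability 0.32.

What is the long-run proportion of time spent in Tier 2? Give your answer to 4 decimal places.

0.3198

Let the stationary distribution be π with π = πP and π_1 + π_2 + π_3 = 1.
π_1 = 0.33·π_1 + 0.32·π_2 + 0.34·π_3
π_2 = 0.34·π_1 + 0.37·π_2 + 0.34·π_3
Solving with the normalization constraint gives π = (0.3297, 0.3505, 0.3198).
So the stationary probability of Tier 2 is 0.3198.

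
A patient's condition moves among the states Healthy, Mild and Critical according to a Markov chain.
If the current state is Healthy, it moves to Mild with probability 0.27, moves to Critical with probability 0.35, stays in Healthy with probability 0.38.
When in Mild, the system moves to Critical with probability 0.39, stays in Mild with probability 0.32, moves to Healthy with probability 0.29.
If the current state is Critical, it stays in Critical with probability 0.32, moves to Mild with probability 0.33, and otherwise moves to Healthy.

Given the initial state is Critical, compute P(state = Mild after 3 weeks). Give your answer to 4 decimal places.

0.3065

Propagate the distribution vector 3 weeks from Critical.
After 0 weeks: (0.0000, 0.0000, 1.0000)
After 1 week: (0.3500, 0.3300, 0.3200)
After 2 weeks: (0.3407, 0.3057, 0.3536)
After 3 weeks: (0.3419, 0.3065, 0.3516)
P(in Mild after 3 weeks) = 0.3065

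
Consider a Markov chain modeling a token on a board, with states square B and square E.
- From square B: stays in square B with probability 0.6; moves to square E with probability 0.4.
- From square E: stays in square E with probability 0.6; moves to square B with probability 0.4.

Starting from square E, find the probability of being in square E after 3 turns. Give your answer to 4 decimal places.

0.5040

Propagate the distribution vector 3 turns from square E.
After 0 turns: (0.0000, 1.0000)
After 1 turn: (0.4000, 0.6000)
After 2 turns: (0.4800, 0.5200)
After 3 turns: (0.4960, 0.5040)
P(in square E after 3 turns) = 0.5040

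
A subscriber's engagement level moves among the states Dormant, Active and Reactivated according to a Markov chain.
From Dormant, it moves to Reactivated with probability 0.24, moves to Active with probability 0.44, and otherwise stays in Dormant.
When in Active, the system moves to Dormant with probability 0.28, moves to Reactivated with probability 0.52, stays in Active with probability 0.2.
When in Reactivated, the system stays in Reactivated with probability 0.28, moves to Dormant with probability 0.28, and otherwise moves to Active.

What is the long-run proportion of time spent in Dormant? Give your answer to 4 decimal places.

0.2917

Let the stationary distribution be π with π = πP and π_1 + π_2 + π_3 = 1.
π_1 = 0.32·π_1 + 0.28·π_2 + 0.28·π_3
π_2 = 0.44·π_1 + 0.2·π_2 + 0.44·π_3
Solving with the normalization constraint gives π = (0.2917, 0.3548, 0.3535).
So the stationary probability of Dormant is 0.2917.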